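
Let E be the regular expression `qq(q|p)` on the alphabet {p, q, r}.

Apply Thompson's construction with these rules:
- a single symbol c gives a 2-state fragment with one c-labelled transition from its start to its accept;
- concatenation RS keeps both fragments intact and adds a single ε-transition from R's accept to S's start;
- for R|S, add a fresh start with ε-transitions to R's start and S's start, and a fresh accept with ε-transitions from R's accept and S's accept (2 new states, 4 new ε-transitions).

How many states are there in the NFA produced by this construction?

Per subexpression:
Each of the 4 symbol leaves contributes a 2-state fragment.
  q|p — 6 states
  qq(q|p) — 10 states

10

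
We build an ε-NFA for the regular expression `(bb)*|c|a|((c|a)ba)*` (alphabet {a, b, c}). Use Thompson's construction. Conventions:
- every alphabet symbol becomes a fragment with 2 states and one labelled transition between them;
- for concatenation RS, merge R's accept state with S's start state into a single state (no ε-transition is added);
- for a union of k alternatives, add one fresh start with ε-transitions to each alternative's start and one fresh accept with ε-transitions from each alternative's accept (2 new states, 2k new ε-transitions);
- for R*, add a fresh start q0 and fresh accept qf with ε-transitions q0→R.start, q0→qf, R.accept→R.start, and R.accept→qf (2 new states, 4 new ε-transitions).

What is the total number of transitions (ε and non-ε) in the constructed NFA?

Per subexpression:
Each of the 8 symbol leaves contributes 1 transition (1 symbol, 0 ε).
  bb = 2 transitions (2 symbol, 0 ε)
  (bb)* = 6 transitions (2 symbol, 4 ε)
  c|a = 6 transitions (2 symbol, 4 ε)
  (c|a)ba = 8 transitions (4 symbol, 4 ε)
  ((c|a)ba)* = 12 transitions (4 symbol, 8 ε)
  (bb)*|c|a|((c|a)ba)* = 28 transitions (8 symbol, 20 ε)

28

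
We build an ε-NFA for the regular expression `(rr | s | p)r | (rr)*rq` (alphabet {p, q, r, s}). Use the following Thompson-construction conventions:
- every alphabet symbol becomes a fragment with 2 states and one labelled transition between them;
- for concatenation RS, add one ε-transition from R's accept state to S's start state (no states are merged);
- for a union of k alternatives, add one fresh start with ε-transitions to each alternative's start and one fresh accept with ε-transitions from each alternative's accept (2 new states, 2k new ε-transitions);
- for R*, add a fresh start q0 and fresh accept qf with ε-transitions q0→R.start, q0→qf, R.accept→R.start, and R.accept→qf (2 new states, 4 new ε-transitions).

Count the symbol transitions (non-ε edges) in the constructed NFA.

Bottom-up over the parse tree:
Each of the 9 symbol leaves contributes exactly 1 symbol transition.
  rr : 2 symbol transitions
  rr | s | p : 4 symbol transitions
  (rr | s | p)r : 5 symbol transitions
  rr : 2 symbol transitions
  (rr)* : 2 symbol transitions
  (rr)*rq : 4 symbol transitions
  (rr | s | p)r | (rr)*rq : 9 symbol transitions

9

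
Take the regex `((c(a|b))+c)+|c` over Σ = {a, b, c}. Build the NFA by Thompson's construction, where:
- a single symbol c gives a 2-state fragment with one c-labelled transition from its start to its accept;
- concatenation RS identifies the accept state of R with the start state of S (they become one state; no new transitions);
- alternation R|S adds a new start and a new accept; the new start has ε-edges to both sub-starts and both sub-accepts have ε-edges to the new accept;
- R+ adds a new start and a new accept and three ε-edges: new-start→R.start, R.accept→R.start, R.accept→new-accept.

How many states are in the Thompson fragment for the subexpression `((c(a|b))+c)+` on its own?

Fragment for `((c(a|b))+c)+`:
Each of the 4 symbol leaves contributes a 2-state fragment.
  a|b : 6 states
  c(a|b) : 7 states
  (c(a|b))+ : 9 states
  (c(a|b))+c : 10 states
  ((c(a|b))+c)+ : 12 states

12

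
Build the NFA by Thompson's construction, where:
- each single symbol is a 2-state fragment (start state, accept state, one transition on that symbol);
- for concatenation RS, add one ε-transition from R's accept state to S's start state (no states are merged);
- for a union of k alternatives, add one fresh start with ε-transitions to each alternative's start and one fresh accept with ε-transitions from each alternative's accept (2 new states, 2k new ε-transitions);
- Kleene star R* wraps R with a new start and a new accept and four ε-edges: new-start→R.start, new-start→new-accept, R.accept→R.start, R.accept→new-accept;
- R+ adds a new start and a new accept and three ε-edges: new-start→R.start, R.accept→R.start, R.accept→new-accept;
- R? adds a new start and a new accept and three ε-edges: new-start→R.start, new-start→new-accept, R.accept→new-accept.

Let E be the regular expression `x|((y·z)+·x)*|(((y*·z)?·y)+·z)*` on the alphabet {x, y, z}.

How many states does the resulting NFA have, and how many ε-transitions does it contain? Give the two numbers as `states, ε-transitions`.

30, 32

Bottom-up over the parse tree:
Each of the 8 symbol leaves contributes 2 states and 0 ε-transitions.
  y·z : 4 states, 1 ε-transition
  (y·z)+ : 6 states, 4 ε-transitions
  (y·z)+·x : 8 states, 5 ε-transitions
  ((y·z)+·x)* : 10 states, 9 ε-transitions
  y* : 4 states, 4 ε-transitions
  y*·z : 6 states, 5 ε-transitions
  (y*·z)? : 8 states, 8 ε-transitions
  (y*·z)?·y : 10 states, 9 ε-transitions
  ((y*·z)?·y)+ : 12 states, 12 ε-transitions
  ((y*·z)?·y)+·z : 14 states, 13 ε-transitions
  (((y*·z)?·y)+·z)* : 16 states, 17 ε-transitions
  x|((y·z)+·x)*|(((y*·z)?·y)+·z)* : 30 states, 32 ε-transitions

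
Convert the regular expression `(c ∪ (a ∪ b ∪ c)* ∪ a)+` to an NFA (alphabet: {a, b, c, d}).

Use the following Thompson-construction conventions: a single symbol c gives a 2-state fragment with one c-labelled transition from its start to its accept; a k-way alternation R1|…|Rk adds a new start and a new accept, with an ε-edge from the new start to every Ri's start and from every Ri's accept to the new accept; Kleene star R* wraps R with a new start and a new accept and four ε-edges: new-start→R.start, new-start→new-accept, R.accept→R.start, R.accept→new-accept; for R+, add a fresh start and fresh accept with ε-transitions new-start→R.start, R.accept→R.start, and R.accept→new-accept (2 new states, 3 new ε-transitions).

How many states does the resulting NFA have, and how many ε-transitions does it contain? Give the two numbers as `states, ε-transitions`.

18, 19

Recursing over subexpressions:
Each of the 5 symbol leaves contributes 2 states and 0 ε-transitions.
  a ∪ b ∪ c = 8 states, 6 ε-transitions
  (a ∪ b ∪ c)* = 10 states, 10 ε-transitions
  c ∪ (a ∪ b ∪ c)* ∪ a = 16 states, 16 ε-transitions
  (c ∪ (a ∪ b ∪ c)* ∪ a)+ = 18 states, 19 ε-transitions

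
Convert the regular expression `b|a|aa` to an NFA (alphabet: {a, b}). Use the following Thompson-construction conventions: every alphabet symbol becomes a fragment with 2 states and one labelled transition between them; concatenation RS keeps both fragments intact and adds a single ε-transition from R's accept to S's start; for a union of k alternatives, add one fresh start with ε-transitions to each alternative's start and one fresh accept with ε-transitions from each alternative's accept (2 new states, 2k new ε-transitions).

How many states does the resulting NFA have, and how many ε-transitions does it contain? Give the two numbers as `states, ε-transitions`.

Bottom-up over the parse tree:
Each of the 4 symbol leaves contributes 2 states and 0 ε-transitions.
  aa — 4 states, 1 ε-transition
  b|a|aa — 10 states, 7 ε-transitions

10, 7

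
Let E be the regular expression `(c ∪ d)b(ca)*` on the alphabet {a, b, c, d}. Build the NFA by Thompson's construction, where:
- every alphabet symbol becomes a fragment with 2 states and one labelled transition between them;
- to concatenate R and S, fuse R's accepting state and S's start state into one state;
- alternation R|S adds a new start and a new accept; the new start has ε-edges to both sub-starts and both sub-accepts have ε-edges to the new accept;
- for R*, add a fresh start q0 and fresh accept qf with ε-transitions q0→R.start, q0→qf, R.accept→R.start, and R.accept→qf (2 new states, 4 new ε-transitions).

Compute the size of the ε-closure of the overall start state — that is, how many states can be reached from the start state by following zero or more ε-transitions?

3

Let C(F) = |ε-closure(F.start)| within fragment F, and note whether F accepts ε. Symbol fragments have C = 1 and do not accept ε. Then:
  c ∪ d : new start ε-reaches every alternative's start; none of them accept ε, so the new accept is not reached: |closure| = 1 + 1 + 1 = 3
  ca : |closure| equals the left operand's closure size = 1 (its accept is not ε-reachable, so the closure stops there)
  (ca)* : the star's fresh start ε-reaches both the body's start and the fresh accept: |closure| = 2 + 1 = 3
  (c ∪ d)b(ca)* : same as the first factor's closure: |closure| = 3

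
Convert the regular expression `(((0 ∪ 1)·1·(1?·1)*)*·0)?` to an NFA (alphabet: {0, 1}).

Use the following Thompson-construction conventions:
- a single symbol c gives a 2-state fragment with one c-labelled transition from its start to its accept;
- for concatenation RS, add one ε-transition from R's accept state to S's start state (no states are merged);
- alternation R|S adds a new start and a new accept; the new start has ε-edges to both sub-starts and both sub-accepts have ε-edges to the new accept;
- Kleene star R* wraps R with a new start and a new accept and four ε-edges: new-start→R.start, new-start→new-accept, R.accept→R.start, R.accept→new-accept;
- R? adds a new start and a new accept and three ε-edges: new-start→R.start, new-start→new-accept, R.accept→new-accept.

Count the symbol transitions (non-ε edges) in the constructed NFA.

6

Bottom-up over the parse tree:
Each of the 6 symbol leaves contributes exactly 1 symbol transition.
  0 ∪ 1 — 2 symbol transitions
  1? — 1 symbol transition
  1?·1 — 2 symbol transitions
  (1?·1)* — 2 symbol transitions
  (0 ∪ 1)·1·(1?·1)* — 5 symbol transitions
  ((0 ∪ 1)·1·(1?·1)*)* — 5 symbol transitions
  ((0 ∪ 1)·1·(1?·1)*)*·0 — 6 symbol transitions
  (((0 ∪ 1)·1·(1?·1)*)*·0)? — 6 symbol transitions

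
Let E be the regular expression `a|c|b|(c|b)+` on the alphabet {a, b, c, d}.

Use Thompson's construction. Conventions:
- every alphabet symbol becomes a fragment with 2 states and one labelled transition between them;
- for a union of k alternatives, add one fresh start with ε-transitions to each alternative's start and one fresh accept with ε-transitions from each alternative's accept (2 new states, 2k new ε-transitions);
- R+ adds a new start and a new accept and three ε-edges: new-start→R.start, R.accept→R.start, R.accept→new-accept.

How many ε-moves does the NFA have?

Building bottom-up:
Each of the 5 symbol leaves contributes 0 ε-transitions.
  c|b — 4 ε-transitions
  (c|b)+ — 7 ε-transitions
  a|c|b|(c|b)+ — 15 ε-transitions

15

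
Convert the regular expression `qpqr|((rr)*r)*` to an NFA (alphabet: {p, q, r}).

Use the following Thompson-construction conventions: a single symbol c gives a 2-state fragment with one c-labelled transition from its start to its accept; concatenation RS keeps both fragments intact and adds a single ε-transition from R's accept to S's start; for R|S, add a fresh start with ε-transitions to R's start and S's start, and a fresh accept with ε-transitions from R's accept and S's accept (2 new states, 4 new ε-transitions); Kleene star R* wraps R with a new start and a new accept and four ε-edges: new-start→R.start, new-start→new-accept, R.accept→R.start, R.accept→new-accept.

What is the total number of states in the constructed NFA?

By structural recursion:
Each of the 7 symbol leaves contributes a 2-state fragment.
  qpqr : 8 states
  rr : 4 states
  (rr)* : 6 states
  (rr)*r : 8 states
  ((rr)*r)* : 10 states
  qpqr|((rr)*r)* : 20 states

20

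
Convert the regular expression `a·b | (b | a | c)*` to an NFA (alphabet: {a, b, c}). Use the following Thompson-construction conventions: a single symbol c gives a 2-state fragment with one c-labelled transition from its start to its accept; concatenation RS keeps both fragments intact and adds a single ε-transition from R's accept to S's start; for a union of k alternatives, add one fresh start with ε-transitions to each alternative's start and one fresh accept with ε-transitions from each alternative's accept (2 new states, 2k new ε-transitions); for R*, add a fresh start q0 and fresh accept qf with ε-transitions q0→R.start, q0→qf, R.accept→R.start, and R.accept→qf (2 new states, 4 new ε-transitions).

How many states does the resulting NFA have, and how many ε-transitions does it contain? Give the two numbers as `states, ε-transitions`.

16, 15

By structural recursion:
Each of the 5 symbol leaves contributes 2 states and 0 ε-transitions.
  a·b : 4 states, 1 ε-transition
  b | a | c : 8 states, 6 ε-transitions
  (b | a | c)* : 10 states, 10 ε-transitions
  a·b | (b | a | c)* : 16 states, 15 ε-transitions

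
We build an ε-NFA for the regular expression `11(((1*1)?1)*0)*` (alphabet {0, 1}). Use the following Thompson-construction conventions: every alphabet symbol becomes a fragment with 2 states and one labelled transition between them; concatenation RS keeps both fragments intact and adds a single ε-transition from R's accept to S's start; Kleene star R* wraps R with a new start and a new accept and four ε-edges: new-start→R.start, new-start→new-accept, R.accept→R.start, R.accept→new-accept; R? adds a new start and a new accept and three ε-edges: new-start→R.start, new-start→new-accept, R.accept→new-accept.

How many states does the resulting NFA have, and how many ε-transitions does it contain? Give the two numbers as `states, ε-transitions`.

20, 20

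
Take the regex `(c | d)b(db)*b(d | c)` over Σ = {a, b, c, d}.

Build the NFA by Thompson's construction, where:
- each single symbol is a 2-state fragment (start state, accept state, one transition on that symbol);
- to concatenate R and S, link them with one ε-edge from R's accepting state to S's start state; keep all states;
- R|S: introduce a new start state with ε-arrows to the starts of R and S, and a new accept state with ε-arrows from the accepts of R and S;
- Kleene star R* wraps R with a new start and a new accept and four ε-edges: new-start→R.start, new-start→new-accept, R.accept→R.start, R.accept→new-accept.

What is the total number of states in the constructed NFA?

By structural recursion:
Each of the 8 symbol leaves contributes a 2-state fragment.
  c | d — 6 states
  db — 4 states
  (db)* — 6 states
  d | c — 6 states
  (c | d)b(db)*b(d | c) — 22 states

22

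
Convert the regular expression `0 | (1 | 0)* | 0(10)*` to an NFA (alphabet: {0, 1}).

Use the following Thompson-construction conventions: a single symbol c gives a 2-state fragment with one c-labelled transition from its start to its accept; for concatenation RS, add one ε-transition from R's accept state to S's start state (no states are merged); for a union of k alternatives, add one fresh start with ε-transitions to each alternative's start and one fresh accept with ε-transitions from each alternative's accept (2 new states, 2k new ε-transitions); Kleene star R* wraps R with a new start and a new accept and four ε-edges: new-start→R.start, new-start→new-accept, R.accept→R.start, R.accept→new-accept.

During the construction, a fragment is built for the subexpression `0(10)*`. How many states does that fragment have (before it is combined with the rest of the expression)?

8

Fragment for `0(10)*`:
Each of the 3 symbol leaves contributes a 2-state fragment.
  10 — 4 states
  (10)* — 6 states
  0(10)* — 8 states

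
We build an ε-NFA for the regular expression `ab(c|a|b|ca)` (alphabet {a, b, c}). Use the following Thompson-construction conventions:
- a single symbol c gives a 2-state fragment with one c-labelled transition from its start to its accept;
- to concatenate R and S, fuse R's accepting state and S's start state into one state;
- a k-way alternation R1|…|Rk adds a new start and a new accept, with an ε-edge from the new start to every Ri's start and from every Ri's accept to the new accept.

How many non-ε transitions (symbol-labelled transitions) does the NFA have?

Building bottom-up:
Each of the 7 symbol leaves contributes exactly 1 symbol transition.
  ca → 2 symbol transitions
  c|a|b|ca → 5 symbol transitions
  ab(c|a|b|ca) → 7 symbol transitions

7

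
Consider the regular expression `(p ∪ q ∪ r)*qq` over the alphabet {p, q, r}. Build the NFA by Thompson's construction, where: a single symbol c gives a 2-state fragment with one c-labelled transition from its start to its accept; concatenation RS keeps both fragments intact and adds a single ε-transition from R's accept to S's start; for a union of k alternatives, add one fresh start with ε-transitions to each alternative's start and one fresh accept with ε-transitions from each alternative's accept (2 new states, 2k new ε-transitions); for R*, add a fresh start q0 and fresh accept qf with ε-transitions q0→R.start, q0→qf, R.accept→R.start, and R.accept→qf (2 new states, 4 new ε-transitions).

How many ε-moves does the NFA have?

Per subexpression:
Each of the 5 symbol leaves contributes 0 ε-transitions.
  p ∪ q ∪ r → 6 ε-transitions
  (p ∪ q ∪ r)* → 10 ε-transitions
  (p ∪ q ∪ r)*qq → 12 ε-transitions

12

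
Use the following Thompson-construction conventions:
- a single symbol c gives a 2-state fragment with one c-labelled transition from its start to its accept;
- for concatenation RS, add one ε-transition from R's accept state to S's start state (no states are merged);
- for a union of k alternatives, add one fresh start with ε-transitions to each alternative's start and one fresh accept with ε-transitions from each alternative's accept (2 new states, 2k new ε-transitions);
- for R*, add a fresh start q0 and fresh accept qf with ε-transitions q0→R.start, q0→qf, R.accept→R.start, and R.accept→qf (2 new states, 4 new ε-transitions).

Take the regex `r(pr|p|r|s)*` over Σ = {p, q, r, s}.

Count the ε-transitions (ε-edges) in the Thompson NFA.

14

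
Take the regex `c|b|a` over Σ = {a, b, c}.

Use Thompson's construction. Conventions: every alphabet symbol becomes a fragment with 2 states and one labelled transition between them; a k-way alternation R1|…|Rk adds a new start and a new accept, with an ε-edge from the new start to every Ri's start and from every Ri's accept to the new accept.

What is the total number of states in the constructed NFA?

By structural recursion:
Each of the 3 symbol leaves contributes a 2-state fragment.
  c|b|a = 8 states

8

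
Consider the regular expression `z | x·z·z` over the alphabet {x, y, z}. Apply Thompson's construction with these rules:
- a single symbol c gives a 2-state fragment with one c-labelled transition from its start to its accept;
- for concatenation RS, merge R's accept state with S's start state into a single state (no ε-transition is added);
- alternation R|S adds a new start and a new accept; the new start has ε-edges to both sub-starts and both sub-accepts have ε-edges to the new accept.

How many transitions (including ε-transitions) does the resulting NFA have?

Recursing over subexpressions:
Each of the 4 symbol leaves contributes 1 transition (1 symbol, 0 ε).
  x·z·z — 3 transitions (3 symbol, 0 ε)
  z | x·z·z — 8 transitions (4 symbol, 4 ε)

8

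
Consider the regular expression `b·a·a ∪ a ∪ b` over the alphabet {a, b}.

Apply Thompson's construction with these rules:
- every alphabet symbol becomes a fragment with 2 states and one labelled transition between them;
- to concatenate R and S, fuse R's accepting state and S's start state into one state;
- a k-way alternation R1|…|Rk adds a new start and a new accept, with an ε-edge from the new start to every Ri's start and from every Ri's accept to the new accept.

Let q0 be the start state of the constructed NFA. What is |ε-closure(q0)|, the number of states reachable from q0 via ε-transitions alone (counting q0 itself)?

Let C(F) = |ε-closure(F.start)| within fragment F, and note whether F accepts ε. Symbol fragments have C = 1 and do not accept ε. Then:
  b·a·a → |ε-closure| equals the left operand's closure size = 1 (its accept is not ε-reachable, so the closure stops there)
  b·a·a ∪ a ∪ b → |ε-closure| = 1 + 1 + 1 + 1 = 4 (the new accept is not ε-reachable since no branch accepts ε)

4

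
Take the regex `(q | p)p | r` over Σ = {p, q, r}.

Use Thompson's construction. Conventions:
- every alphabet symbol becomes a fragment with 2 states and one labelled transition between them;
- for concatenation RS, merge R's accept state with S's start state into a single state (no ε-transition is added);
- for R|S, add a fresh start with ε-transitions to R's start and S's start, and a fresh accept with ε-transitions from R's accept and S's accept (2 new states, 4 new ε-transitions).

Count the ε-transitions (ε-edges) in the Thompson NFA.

By structural recursion:
Each of the 4 symbol leaves contributes 0 ε-transitions.
  q | p → 4 ε-transitions
  (q | p)p → 4 ε-transitions
  (q | p)p | r → 8 ε-transitions

8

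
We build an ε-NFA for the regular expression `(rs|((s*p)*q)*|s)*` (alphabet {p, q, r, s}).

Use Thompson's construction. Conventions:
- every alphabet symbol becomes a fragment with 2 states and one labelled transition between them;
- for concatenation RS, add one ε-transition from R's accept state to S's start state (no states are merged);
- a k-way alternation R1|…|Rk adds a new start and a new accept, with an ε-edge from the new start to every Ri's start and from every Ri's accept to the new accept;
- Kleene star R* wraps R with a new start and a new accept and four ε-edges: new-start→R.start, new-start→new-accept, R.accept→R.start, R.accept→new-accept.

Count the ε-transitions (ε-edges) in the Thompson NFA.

25

By structural recursion:
Each of the 6 symbol leaves contributes 0 ε-transitions.
  rs : 1 ε-transition
  s* : 4 ε-transitions
  s*p : 5 ε-transitions
  (s*p)* : 9 ε-transitions
  (s*p)*q : 10 ε-transitions
  ((s*p)*q)* : 14 ε-transitions
  rs|((s*p)*q)*|s : 21 ε-transitions
  (rs|((s*p)*q)*|s)* : 25 ε-transitions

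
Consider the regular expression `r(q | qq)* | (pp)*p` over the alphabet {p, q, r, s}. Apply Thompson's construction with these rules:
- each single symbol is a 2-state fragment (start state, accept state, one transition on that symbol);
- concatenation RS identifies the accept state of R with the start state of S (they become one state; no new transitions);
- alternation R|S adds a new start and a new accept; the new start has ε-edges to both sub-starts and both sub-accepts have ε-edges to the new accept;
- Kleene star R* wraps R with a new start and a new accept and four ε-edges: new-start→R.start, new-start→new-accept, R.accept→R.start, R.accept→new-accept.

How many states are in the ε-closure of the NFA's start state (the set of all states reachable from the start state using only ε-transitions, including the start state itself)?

5

Let C(F) = |ε-closure(F.start)| within fragment F, and note whether F accepts ε. Symbol fragments have C = 1 and do not accept ε. Then:
  qq : |closure| equals the left operand's closure size = 1 (its accept is not ε-reachable, so the closure stops there)
  q | qq : new start ε-reaches every alternative's start; none of them accept ε, so the new accept is not reached: |closure| = 1 + 1 + 1 = 3
  (q | qq)* : |closure| = 1 (new start) + 3 (body) + 1 (new accept) = 5
  r(q | qq)* : |closure| equals the left operand's closure size = 1 (its accept is not ε-reachable, so the closure stops there)
  pp : same as the first factor's closure: |closure| = 1
  (pp)* : |closure| = 1 (new start) + 1 (body) + 1 (new accept) = 3
  (pp)*p : the left operand accepts ε, so the closure extends into the next operand (the shared merged state is already counted); |closure| = 3 + (1−1) = 3
  r(q | qq)* | (pp)*p : |closure| = 1 + 1 + 3 = 5 (the new accept is not ε-reachable since no branch accepts ε)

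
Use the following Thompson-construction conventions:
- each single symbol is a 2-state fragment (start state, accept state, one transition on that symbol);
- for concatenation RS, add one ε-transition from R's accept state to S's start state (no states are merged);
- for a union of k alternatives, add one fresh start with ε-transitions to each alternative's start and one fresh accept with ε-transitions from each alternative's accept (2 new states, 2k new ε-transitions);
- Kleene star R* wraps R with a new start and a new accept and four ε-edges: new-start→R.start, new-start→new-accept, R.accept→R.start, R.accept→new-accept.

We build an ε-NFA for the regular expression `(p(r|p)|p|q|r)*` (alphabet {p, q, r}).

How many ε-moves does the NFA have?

Recursing over subexpressions:
Each of the 6 symbol leaves contributes 0 ε-transitions.
  r|p — 4 ε-transitions
  p(r|p) — 5 ε-transitions
  p(r|p)|p|q|r — 13 ε-transitions
  (p(r|p)|p|q|r)* — 17 ε-transitions

17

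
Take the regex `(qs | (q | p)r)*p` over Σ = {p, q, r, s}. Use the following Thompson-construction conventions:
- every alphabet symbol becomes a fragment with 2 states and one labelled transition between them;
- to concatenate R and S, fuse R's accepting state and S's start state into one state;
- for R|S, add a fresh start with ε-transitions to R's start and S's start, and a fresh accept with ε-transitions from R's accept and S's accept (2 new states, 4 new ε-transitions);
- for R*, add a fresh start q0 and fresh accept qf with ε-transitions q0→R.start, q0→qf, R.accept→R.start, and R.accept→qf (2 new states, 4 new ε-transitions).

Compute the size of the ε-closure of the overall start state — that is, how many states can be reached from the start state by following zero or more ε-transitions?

7

Compute the ε-closure size of each fragment's start state recursively; a symbol fragment's start has no outgoing ε-edge, so its closure is just itself (size 1).
  qs — |ε-closure| equals the left operand's closure size = 1 (its accept is not ε-reachable, so the closure stops there)
  q | p — |ε-closure| = 1 + 1 + 1 = 3 (the new accept is not ε-reachable since no branch accepts ε)
  (q | p)r — same as the first factor's closure: |ε-closure| = 3
  qs | (q | p)r — |ε-closure| = 1 + 1 + 3 = 5 (the new accept is not ε-reachable since no branch accepts ε)
  (qs | (q | p)r)* — new start has ε-edges to the inner start and to the new accept, so |ε-closure| = 2 + 5 = 7
  (qs | (q | p)r)*p — the left operand accepts ε, so the closure extends into the next operand (the shared merged state is already counted); |ε-closure| = 7 + (1−1) = 7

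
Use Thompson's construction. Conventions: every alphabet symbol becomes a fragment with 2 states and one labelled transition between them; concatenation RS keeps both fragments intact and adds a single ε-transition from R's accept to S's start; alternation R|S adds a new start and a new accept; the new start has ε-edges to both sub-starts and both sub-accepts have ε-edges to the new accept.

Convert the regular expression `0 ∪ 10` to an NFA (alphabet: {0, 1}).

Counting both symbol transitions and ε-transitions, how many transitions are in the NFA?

8

Recursing over subexpressions:
Each of the 3 symbol leaves contributes 1 transition (1 symbol, 0 ε).
  10 → 3 transitions (2 symbol, 1 ε)
  0 ∪ 10 → 8 transitions (3 symbol, 5 ε)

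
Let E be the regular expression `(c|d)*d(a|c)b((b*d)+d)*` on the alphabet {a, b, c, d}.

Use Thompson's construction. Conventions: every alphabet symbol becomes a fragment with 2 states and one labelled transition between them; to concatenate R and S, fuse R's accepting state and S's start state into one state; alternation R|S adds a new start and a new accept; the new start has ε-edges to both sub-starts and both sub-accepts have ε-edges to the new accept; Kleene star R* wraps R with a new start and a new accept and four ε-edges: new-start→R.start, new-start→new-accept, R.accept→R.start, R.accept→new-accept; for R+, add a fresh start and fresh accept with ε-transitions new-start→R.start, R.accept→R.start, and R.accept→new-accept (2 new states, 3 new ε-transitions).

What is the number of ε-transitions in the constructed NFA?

23

By structural recursion:
Each of the 9 symbol leaves contributes 0 ε-transitions.
  c|d — 4 ε-transitions
  (c|d)* — 8 ε-transitions
  a|c — 4 ε-transitions
  b* — 4 ε-transitions
  b*d — 4 ε-transitions
  (b*d)+ — 7 ε-transitions
  (b*d)+d — 7 ε-transitions
  ((b*d)+d)* — 11 ε-transitions
  (c|d)*d(a|c)b((b*d)+d)* — 23 ε-transitions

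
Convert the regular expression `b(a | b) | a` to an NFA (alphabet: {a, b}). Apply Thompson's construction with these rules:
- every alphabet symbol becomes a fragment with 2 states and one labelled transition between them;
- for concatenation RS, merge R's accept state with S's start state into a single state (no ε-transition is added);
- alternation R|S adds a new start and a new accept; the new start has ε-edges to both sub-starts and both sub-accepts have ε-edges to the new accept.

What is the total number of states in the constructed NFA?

Bottom-up over the parse tree:
Each of the 4 symbol leaves contributes a 2-state fragment.
  a | b → 6 states
  b(a | b) → 7 states
  b(a | b) | a → 11 states

11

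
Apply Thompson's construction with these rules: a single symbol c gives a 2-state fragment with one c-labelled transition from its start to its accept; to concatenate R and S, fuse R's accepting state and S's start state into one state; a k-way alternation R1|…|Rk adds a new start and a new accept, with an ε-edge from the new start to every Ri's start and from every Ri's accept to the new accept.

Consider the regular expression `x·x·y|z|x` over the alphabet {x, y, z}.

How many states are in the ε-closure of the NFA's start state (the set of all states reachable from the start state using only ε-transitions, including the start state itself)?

4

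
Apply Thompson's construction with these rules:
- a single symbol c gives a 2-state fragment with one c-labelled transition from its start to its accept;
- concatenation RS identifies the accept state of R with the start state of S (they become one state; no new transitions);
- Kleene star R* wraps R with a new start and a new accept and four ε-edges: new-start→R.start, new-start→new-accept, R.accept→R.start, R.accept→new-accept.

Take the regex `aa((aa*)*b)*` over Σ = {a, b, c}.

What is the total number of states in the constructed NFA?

12

Bottom-up over the parse tree:
Each of the 5 symbol leaves contributes a 2-state fragment.
  a* : 4 states
  aa* : 5 states
  (aa*)* : 7 states
  (aa*)*b : 8 states
  ((aa*)*b)* : 10 states
  aa((aa*)*b)* : 12 states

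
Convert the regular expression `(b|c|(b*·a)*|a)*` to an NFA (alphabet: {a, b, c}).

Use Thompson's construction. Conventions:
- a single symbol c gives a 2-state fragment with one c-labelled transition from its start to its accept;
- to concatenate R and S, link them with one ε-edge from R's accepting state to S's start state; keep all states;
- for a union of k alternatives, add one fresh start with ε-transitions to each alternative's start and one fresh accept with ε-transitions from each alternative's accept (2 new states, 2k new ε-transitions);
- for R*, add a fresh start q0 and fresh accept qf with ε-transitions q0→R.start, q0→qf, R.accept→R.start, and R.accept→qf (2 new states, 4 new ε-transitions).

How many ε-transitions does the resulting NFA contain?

Recursing over subexpressions:
Each of the 5 symbol leaves contributes 0 ε-transitions.
  b* = 4 ε-transitions
  b*·a = 5 ε-transitions
  (b*·a)* = 9 ε-transitions
  b|c|(b*·a)*|a = 17 ε-transitions
  (b|c|(b*·a)*|a)* = 21 ε-transitions

21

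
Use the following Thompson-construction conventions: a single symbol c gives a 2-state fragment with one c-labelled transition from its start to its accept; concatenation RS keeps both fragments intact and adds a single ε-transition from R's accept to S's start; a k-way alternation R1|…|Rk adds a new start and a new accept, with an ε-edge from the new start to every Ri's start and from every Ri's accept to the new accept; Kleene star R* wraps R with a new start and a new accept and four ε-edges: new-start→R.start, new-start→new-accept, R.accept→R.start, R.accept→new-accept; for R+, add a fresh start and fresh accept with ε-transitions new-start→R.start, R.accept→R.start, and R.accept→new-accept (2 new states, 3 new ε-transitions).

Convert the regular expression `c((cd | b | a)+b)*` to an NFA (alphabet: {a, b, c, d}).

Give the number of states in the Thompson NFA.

18

Bottom-up over the parse tree:
Each of the 6 symbol leaves contributes a 2-state fragment.
  cd = 4 states
  cd | b | a = 10 states
  (cd | b | a)+ = 12 states
  (cd | b | a)+b = 14 states
  ((cd | b | a)+b)* = 16 states
  c((cd | b | a)+b)* = 18 states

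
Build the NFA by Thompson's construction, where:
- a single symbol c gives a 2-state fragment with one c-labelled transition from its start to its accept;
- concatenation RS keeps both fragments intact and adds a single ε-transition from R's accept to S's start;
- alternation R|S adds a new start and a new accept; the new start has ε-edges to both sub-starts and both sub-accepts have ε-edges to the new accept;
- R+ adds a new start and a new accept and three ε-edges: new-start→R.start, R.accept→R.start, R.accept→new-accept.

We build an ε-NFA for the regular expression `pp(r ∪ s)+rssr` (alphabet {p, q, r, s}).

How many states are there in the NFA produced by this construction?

20

Building bottom-up:
Each of the 8 symbol leaves contributes a 2-state fragment.
  r ∪ s = 6 states
  (r ∪ s)+ = 8 states
  pp(r ∪ s)+rssr = 20 states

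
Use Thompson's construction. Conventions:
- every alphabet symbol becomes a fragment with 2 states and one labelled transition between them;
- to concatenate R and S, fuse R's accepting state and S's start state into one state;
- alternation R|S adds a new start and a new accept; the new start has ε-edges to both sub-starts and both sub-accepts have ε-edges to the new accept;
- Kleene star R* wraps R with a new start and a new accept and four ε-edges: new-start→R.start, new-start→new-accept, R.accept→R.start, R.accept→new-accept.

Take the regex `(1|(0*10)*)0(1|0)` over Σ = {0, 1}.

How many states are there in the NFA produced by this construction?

18

Per subexpression:
Each of the 7 symbol leaves contributes a 2-state fragment.
  0* — 4 states
  0*10 — 6 states
  (0*10)* — 8 states
  1|(0*10)* — 12 states
  1|0 — 6 states
  (1|(0*10)*)0(1|0) — 18 states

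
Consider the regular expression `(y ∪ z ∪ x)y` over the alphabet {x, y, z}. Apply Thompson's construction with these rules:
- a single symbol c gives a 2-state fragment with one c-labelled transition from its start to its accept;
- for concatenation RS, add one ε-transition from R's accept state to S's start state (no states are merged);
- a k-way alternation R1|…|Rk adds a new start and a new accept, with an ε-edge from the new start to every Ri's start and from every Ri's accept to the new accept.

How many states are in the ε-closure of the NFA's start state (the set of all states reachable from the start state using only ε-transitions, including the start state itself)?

4

Work bottom-up. For each fragment F, track |ε-closure(F.start)| and whether F's accept lies in that closure (i.e. whether F accepts ε). A single-symbol fragment has closure size 1 and does not accept ε.
  y ∪ z ∪ x → |ε-closure| = 1 + 1 + 1 + 1 = 4 (the new accept is not ε-reachable since no branch accepts ε)
  (y ∪ z ∪ x)y → same as the first factor's closure: |ε-closure| = 4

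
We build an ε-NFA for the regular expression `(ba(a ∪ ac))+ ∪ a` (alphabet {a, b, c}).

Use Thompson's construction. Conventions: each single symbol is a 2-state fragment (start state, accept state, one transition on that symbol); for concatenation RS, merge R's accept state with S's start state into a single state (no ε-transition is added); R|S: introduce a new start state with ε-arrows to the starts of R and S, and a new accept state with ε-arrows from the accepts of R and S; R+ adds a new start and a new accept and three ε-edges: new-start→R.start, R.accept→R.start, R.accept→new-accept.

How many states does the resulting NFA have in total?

15

Building bottom-up:
Each of the 6 symbol leaves contributes a 2-state fragment.
  ac — 3 states
  a ∪ ac — 7 states
  ba(a ∪ ac) — 9 states
  (ba(a ∪ ac))+ — 11 states
  (ba(a ∪ ac))+ ∪ a — 15 states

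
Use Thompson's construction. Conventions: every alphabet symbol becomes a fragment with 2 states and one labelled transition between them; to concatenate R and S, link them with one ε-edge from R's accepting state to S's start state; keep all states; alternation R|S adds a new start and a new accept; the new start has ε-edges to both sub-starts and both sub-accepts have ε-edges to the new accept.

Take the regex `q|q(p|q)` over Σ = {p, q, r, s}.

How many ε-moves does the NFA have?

9

Recursing over subexpressions:
Each of the 4 symbol leaves contributes 0 ε-transitions.
  p|q → 4 ε-transitions
  q(p|q) → 5 ε-transitions
  q|q(p|q) → 9 ε-transitions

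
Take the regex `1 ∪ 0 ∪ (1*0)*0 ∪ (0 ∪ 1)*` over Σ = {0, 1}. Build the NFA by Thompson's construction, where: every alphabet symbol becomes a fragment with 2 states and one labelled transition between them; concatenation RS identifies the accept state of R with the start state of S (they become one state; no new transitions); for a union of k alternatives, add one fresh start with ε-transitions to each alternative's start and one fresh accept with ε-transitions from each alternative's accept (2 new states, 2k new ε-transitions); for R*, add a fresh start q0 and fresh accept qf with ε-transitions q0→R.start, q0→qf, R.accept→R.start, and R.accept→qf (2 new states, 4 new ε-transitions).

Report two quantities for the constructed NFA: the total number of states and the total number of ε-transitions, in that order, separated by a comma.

22, 24

Bottom-up over the parse tree:
Each of the 7 symbol leaves contributes 2 states and 0 ε-transitions.
  1* = 4 states, 4 ε-transitions
  1*0 = 5 states, 4 ε-transitions
  (1*0)* = 7 states, 8 ε-transitions
  (1*0)*0 = 8 states, 8 ε-transitions
  0 ∪ 1 = 6 states, 4 ε-transitions
  (0 ∪ 1)* = 8 states, 8 ε-transitions
  1 ∪ 0 ∪ (1*0)*0 ∪ (0 ∪ 1)* = 22 states, 24 ε-transitions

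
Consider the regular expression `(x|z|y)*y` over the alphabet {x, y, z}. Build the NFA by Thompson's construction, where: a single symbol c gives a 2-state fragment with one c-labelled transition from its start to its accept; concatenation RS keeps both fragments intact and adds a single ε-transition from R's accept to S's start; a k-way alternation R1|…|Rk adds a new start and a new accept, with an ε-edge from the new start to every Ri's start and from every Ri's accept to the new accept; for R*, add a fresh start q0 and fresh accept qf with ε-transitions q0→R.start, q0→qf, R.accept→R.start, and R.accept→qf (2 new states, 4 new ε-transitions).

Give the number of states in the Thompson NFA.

By structural recursion:
Each of the 4 symbol leaves contributes a 2-state fragment.
  x|z|y = 8 states
  (x|z|y)* = 10 states
  (x|z|y)*y = 12 states

12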